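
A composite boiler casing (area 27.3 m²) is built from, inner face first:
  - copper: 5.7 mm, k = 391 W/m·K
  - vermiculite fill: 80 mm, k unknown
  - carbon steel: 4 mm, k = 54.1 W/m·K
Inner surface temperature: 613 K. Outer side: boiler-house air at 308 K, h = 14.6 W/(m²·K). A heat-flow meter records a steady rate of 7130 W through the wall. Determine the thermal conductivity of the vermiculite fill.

k ≈ 0.0728 W/(m·K)

Treating each layer as a thermal resistance in series:
R_copper = L/(kA) = 0.0057/(391×27.3) = 5.34×10^-7 K/W
R_carbon steel = L/(kA) = 0.004/(54.1×27.3) = 2.708×10^-6 K/W
R_outer film = 1/(h_o·A) = 1/(14.6×27.3) = 0.002509 K/W
Sum of known resistances R_other = 0.002512 K/W
Total R = ΔT/Q = 305/7130 = 0.04278 K/W
R_vermiculite fill = R_total − R_other = 0.04026 K/W
k = L/(R·A) = 0.08/(0.04026×27.3)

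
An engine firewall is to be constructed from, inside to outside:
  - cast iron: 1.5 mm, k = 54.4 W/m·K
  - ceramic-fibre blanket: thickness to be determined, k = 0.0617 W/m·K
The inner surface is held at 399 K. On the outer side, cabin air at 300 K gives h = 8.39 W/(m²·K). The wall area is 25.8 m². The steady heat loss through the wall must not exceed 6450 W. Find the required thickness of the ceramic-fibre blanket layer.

L ≈ 17.1 mm

Treating each layer as a thermal resistance in series:
R_cast iron = L/(kA) = 0.0015/(54.4×25.8) = 1.069×10^-6 K/W
R_outer film = 1/(h_o·A) = 1/(8.39×25.8) = 0.00462 K/W
Sum of the known resistances R_other = 0.004621 K/W
Required total resistance R_tot = ΔT/Q_allow = 99/6450 = 0.01535 K/W
R_ceramic-fibre blanket = R_tot − R_other = 0.01073 K/W
L = R·k·A = 0.01073×0.0617×25.8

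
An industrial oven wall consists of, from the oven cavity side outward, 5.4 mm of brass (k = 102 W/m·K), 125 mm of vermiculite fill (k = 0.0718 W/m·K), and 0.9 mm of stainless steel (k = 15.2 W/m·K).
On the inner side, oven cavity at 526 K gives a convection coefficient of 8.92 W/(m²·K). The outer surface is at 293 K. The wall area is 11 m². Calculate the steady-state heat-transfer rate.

Series thermal resistances:
R_inner film = 1/(h_i·A) = 1/(8.92×11) = 0.01019 K/W
R_brass = L/(kA) = 0.0054/(102×11) = 4.813×10^-6 K/W
R_vermiculite fill = L/(kA) = 0.125/(0.0718×11) = 0.1583 K/W
R_stainless steel = L/(kA) = 0.0009/(15.2×11) = 5.383×10^-6 K/W
R_total = 0.1685 K/W
Q = ΔT / R_total = 233 / 0.1685

Q ≈ 1380 W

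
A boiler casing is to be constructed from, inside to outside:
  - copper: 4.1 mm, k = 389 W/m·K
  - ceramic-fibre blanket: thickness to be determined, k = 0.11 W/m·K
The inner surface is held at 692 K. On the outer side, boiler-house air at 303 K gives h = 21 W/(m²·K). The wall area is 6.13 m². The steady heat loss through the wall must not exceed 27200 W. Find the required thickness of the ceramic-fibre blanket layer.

L ≈ 4.4 mm

Series thermal resistances:
R_copper = L/(kA) = 0.0041/(389×6.13) = 1.719×10^-6 K/W
R_outer film = 1/(h_o·A) = 1/(21×6.13) = 0.007768 K/W
Sum of the known resistances R_other = 0.00777 K/W
Required total resistance R_tot = ΔT/Q_allow = 389/27200 = 0.0143 K/W
R_ceramic-fibre blanket = R_tot − R_other = 0.006532 K/W
L = R·k·A = 0.006532×0.11×6.13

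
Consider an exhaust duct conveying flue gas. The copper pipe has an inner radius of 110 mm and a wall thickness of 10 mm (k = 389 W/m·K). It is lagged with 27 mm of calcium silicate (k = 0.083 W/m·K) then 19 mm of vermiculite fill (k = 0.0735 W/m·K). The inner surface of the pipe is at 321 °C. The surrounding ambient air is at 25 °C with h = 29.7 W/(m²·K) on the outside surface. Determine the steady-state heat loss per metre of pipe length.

Per-layer cylindrical resistances, series-summed:
R_copper pipe wall = ln(120/110)/(2π×389×1) = 3.56×10^-5 K/W
R_calcium silicate = ln(147/120)/(2π×0.083×1) = 0.3891 K/W
R_vermiculite fill = ln(166/147)/(2π×0.0735×1) = 0.2632 K/W
R_outer film = 1/(h_o·2πr_oL) = 1/(29.7×2π×0.166×1) = 0.03228 K/W
R_total = 0.6847 K/W
Q = ΔT/R_total = 296/0.6847

q′ ≈ 432 W/m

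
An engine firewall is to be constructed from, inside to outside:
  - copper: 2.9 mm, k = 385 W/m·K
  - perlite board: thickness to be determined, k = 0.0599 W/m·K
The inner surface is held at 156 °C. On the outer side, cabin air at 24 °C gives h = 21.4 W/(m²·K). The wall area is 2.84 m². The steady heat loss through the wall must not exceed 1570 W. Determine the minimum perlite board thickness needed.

L ≈ 11.5 mm

Series thermal resistances:
R_copper = L/(kA) = 0.0029/(385×2.84) = 2.652×10^-6 K/W
R_outer film = 1/(h_o·A) = 1/(21.4×2.84) = 0.01645 K/W
Sum of the known resistances R_other = 0.01646 K/W
Required total resistance R_tot = ΔT/Q_allow = 132/1570 = 0.08408 K/W
R_perlite board = R_tot − R_other = 0.06762 K/W
L = R·k·A = 0.06762×0.0599×2.84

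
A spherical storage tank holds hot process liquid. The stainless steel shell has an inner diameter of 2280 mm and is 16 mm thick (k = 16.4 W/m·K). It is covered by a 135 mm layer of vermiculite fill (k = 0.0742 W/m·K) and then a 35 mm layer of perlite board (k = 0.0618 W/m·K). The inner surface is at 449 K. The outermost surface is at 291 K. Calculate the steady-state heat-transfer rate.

For a spherical shell R = (1/r₁ − 1/r₂)/(4πk); film R = 1/(h·4πr²). In series:
R_stainless steel shell = (1/1.14 − 1/1.156)/(4π×16.4) = 5.891×10^-5 K/W
R_vermiculite fill = (1/1.156 − 1/1.291)/(4π×0.0742) = 0.09701 K/W
R_perlite board = (1/1.291 − 1/1.326)/(4π×0.0618) = 0.02633 K/W
R_total = 0.1234 K/W
Q = ΔT/R_total = 158/0.1234

Q ≈ 1280 W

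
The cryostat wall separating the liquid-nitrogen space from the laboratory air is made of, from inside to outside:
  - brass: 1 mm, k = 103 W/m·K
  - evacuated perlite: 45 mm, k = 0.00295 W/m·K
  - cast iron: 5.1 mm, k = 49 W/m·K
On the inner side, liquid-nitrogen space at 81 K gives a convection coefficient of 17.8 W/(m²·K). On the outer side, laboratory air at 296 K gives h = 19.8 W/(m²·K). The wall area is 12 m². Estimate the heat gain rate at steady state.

Q ≈ 168 W

Treating each layer as a thermal resistance in series:
R_inner film = 1/(h_i·A) = 1/(17.8×12) = 0.004682 K/W
R_brass = L/(kA) = 0.001/(103×12) = 8.091×10^-7 K/W
R_evacuated perlite = L/(kA) = 0.045/(0.00295×12) = 1.271 K/W
R_cast iron = L/(kA) = 0.0051/(49×12) = 8.673×10^-6 K/W
R_outer film = 1/(h_o·A) = 1/(19.8×12) = 0.004209 K/W
R_total = 1.28 K/W
Q = ΔT / R_total = 215 / 1.28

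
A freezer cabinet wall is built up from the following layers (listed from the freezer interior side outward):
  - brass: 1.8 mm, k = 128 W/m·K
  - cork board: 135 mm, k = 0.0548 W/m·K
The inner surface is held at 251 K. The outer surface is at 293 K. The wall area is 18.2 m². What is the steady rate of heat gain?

Q ≈ 310 W

Model the wall as resistances in series:
R_brass = L/(kA) = 0.0018/(128×18.2) = 7.727×10^-7 K/W
R_cork board = L/(kA) = 0.135/(0.0548×18.2) = 0.1354 K/W
R_total = 0.1354 K/W
Q = ΔT / R_total = 42 / 0.1354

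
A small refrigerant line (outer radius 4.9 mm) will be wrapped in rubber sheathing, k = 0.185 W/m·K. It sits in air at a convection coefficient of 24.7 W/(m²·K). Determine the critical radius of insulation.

For a cylinder r_cr = k/h = 0.185/24.7
r_cr = 7.49 mm; since the bare radius (4.9 mm) is below r_cr, adding a thin layer of insulation will *increase* heat loss.

r_cr ≈ 7.49 mm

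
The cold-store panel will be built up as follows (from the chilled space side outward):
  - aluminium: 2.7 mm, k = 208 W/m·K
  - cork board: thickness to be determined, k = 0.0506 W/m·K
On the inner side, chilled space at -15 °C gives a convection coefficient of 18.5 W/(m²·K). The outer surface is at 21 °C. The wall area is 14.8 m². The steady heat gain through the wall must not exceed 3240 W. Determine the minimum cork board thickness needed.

L ≈ 5.59 mm

Model the wall as resistances in series:
R_inner film = 1/(h_i·A) = 1/(18.5×14.8) = 0.003652 K/W
R_aluminium = L/(kA) = 0.0027/(208×14.8) = 8.771×10^-7 K/W
Sum of the known resistances R_other = 0.003653 K/W
Required total resistance R_tot = ΔT/Q_allow = 36/3240 = 0.01111 K/W
R_cork board = R_tot − R_other = 0.007458 K/W
L = R·k·A = 0.007458×0.0506×14.8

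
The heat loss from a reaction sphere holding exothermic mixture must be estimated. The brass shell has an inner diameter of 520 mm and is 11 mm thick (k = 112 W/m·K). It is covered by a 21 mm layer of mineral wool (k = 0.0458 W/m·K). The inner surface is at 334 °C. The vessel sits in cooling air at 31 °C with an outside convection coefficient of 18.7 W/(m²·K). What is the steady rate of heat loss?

For a spherical shell R = (1/r₁ − 1/r₂)/(4πk); film R = 1/(h·4πr²). In series:
R_brass shell = (1/0.26 − 1/0.271)/(4π×112) = 1.109×10^-4 K/W
R_mineral wool = (1/0.271 − 1/0.292)/(4π×0.0458) = 0.4611 K/W
R_outer film = 1/(h·4πr_o²) = 1/(18.7×4π×0.292²) = 0.04991 K/W
R_total = 0.5111 K/W
Q = ΔT/R_total = 303/0.5111

Q ≈ 593 W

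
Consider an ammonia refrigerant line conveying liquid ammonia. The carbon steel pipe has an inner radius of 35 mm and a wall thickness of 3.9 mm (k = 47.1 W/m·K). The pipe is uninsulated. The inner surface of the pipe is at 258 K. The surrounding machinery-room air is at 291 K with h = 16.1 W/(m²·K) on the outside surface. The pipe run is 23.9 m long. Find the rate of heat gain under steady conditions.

Q ≈ 3100 W

Cylindrical conduction, so R = ln(r₂/r₁)/(2πkL) per layer, in series:
R_carbon steel pipe wall = ln(38.9/35)/(2π×47.1×23.9) = 1.494×10^-5 K/W
R_outer film = 1/(h_o·2πr_oL) = 1/(16.1×2π×0.0389×23.9) = 0.01063 K/W
R_total = 0.01065 K/W
Q = ΔT/R_total = 33/0.01065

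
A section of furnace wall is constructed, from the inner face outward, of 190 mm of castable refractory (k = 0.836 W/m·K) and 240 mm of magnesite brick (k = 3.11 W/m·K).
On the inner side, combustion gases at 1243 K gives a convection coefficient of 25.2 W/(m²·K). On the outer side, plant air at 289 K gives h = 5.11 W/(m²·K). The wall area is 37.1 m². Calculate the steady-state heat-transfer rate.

Series thermal resistances:
R_inner film = 1/(h_i·A) = 1/(25.2×37.1) = 0.00107 K/W
R_castable refractory = L/(kA) = 0.19/(0.836×37.1) = 0.006126 K/W
R_magnesite brick = L/(kA) = 0.24/(3.11×37.1) = 0.00208 K/W
R_outer film = 1/(h_o·A) = 1/(5.11×37.1) = 0.005275 K/W
R_total = 0.01455 K/W
Q = ΔT / R_total = 954 / 0.01455

Q ≈ 65600 W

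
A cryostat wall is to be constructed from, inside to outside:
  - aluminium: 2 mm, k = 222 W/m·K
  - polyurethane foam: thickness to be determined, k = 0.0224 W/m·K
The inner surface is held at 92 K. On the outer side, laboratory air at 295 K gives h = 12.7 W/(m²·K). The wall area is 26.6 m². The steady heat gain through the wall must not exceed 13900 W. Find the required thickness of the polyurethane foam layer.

Thermal resistances in series:
R_aluminium = L/(kA) = 0.002/(222×26.6) = 3.387×10^-7 K/W
R_outer film = 1/(h_o·A) = 1/(12.7×26.6) = 0.00296 K/W
Sum of the known resistances R_other = 0.00296 K/W
Required total resistance R_tot = ΔT/Q_allow = 203/13900 = 0.0146 K/W
R_polyurethane foam = R_tot − R_other = 0.01164 K/W
L = R·k·A = 0.01164×0.0224×26.6

L ≈ 6.94 mm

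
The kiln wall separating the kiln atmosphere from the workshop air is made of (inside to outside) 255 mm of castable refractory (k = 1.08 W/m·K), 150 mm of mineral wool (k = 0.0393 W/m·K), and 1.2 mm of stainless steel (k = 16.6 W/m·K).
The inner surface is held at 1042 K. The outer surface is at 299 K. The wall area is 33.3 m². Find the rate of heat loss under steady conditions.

Q ≈ 6100 W

Model the wall as resistances in series:
R_castable refractory = L/(kA) = 0.255/(1.08×33.3) = 0.00709 K/W
R_mineral wool = L/(kA) = 0.15/(0.0393×33.3) = 0.1146 K/W
R_stainless steel = L/(kA) = 0.0012/(16.6×33.3) = 2.171×10^-6 K/W
R_total = 0.1217 K/W
Q = ΔT / R_total = 743 / 0.1217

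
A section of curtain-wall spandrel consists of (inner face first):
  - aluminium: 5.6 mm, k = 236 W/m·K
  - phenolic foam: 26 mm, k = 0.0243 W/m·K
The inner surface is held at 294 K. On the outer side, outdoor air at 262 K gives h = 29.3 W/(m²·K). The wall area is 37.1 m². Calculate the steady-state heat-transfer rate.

Model the wall as resistances in series:
R_aluminium = L/(kA) = 0.0056/(236×37.1) = 6.396×10^-7 K/W
R_phenolic foam = L/(kA) = 0.026/(0.0243×37.1) = 0.02884 K/W
R_outer film = 1/(h_o·A) = 1/(29.3×37.1) = 9.199×10^-4 K/W
R_total = 0.02976 K/W
Q = ΔT / R_total = 32 / 0.02976

Q ≈ 1080 W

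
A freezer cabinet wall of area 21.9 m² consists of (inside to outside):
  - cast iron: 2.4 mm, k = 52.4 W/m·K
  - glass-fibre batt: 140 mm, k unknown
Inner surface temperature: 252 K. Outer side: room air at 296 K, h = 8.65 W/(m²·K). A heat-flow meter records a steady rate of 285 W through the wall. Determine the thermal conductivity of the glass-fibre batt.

Treating each layer as a thermal resistance in series:
R_cast iron = L/(kA) = 0.0024/(52.4×21.9) = 2.091×10^-6 K/W
R_outer film = 1/(h_o·A) = 1/(8.65×21.9) = 0.005279 K/W
Sum of known resistances R_other = 0.005281 K/W
Total R = ΔT/Q = 44/285 = 0.1544 K/W
R_glass-fibre batt = R_total − R_other = 0.1491 K/W
k = L/(R·A) = 0.14/(0.1491×21.9)

k ≈ 0.0429 W/(m·K)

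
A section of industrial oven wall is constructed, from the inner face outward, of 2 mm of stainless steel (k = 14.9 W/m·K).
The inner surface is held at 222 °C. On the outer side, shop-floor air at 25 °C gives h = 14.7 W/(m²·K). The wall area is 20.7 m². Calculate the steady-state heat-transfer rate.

Series thermal resistances:
R_stainless steel = L/(kA) = 0.002/(14.9×20.7) = 6.484×10^-6 K/W
R_outer film = 1/(h_o·A) = 1/(14.7×20.7) = 0.003286 K/W
R_total = 0.003293 K/W
Q = ΔT / R_total = 197 / 0.003293

Q ≈ 59800 W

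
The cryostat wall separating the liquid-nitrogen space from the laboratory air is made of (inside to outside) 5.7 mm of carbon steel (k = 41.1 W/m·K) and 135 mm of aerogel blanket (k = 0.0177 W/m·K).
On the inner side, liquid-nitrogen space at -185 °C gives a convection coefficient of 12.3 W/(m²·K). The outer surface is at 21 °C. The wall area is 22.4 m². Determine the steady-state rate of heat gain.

Using the resistance-network approach (series):
R_inner film = 1/(h_i·A) = 1/(12.3×22.4) = 0.00363 K/W
R_carbon steel = L/(kA) = 0.0057/(41.1×22.4) = 6.191×10^-6 K/W
R_aerogel blanket = L/(kA) = 0.135/(0.0177×22.4) = 0.3405 K/W
R_total = 0.3441 K/W
Q = ΔT / R_total = 206 / 0.3441

Q ≈ 599 W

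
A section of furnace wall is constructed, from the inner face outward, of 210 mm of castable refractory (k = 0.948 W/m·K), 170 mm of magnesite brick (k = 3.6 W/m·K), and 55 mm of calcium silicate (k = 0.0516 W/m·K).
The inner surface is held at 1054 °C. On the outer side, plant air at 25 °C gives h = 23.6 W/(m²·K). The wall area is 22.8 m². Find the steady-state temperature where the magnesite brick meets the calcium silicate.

T ≈ 853 °C

Series thermal resistances:
R_castable refractory = L/(kA) = 0.21/(0.948×22.8) = 0.009716 K/W
R_magnesite brick = L/(kA) = 0.17/(3.6×22.8) = 0.002071 K/W
R_calcium silicate = L/(kA) = 0.055/(0.0516×22.8) = 0.04675 K/W
R_outer film = 1/(h_o·A) = 1/(23.6×22.8) = 0.001858 K/W
R_total = 0.06039 K/W;  Q = ΔT/R_total = 1029/0.06039 = 17040 W
T_interface = T_inner − Q·ΣR(inner→interface) = 1054 − 17000×0.01179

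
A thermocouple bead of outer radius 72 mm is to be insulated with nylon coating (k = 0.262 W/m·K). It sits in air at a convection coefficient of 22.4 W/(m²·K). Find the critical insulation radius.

For a sphere r_cr = 2k/h = 2×0.262/22.4
r_cr = 23.4 mm; since the bare radius (72 mm) is above r_cr, any added insulation will reduce heat loss.

r_cr ≈ 23.4 mm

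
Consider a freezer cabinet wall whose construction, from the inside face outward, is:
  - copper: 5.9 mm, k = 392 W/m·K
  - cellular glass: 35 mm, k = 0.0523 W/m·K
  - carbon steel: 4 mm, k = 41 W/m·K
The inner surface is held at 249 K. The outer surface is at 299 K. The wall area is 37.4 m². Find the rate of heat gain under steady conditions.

Model the wall as resistances in series:
R_copper = L/(kA) = 0.0059/(392×37.4) = 4.024×10^-7 K/W
R_cellular glass = L/(kA) = 0.035/(0.0523×37.4) = 0.01789 K/W
R_carbon steel = L/(kA) = 0.004/(41×37.4) = 2.609×10^-6 K/W
R_total = 0.0179 K/W
Q = ΔT / R_total = 50 / 0.0179

Q ≈ 2790 W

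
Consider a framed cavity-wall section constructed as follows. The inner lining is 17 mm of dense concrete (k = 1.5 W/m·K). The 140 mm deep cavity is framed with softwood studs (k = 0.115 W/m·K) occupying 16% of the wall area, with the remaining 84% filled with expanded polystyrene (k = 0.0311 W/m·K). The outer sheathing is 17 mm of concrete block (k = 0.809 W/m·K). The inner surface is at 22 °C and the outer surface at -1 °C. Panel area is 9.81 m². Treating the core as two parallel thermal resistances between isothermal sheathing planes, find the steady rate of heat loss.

Q ≈ 71 W

Sheathing layers in series; stud and cavity paths in parallel between them.
R_inner = 0.017/(1.5×9.81) = 0.001155 K/W
R_stud  = 0.14/(0.115×0.16×9.81) = 0.7756 K/W
R_cav   = 0.14/(0.0311×0.84×9.81) = 0.5463 K/W
1/R_core = 1/R_stud + 1/R_cav → R_core = 0.3205 K/W
R_outer = 0.017/(0.809×9.81) = 0.002142 K/W
R_total = 0.3238 K/W
Q = ΔT/R_total = 23/0.3238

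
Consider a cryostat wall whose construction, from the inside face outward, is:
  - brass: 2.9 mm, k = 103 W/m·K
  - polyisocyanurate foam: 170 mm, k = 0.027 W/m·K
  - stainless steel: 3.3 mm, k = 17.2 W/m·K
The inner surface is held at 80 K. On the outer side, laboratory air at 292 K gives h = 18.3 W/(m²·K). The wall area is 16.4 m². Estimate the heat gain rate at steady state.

Q ≈ 547 W

Model the wall as resistances in series:
R_brass = L/(kA) = 0.0029/(103×16.4) = 1.717×10^-6 K/W
R_polyisocyanurate foam = L/(kA) = 0.17/(0.027×16.4) = 0.3839 K/W
R_stainless steel = L/(kA) = 0.0033/(17.2×16.4) = 1.17×10^-5 K/W
R_outer film = 1/(h_o·A) = 1/(18.3×16.4) = 0.003332 K/W
R_total = 0.3873 K/W
Q = ΔT / R_total = 212 / 0.3873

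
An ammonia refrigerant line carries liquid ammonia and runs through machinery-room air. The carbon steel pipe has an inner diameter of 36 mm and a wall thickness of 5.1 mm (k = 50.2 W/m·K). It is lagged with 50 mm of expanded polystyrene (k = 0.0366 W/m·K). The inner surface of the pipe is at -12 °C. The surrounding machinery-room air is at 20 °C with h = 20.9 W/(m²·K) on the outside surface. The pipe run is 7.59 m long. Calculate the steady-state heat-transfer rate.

Q ≈ 47.5 W

For a radial system each layer contributes R = ln(r_out/r_in)/(2πkL); films add R = 1/(hA).
R_carbon steel pipe wall = ln(23.1/18)/(2π×50.2×7.59) = 1.042×10^-4 K/W
R_expanded polystyrene = ln(73.1/23.1)/(2π×0.0366×7.59) = 0.66 K/W
R_outer film = 1/(h_o·2πr_oL) = 1/(20.9×2π×0.0731×7.59) = 0.01373 K/W
R_total = 0.6738 K/W
Q = ΔT/R_total = 32/0.6738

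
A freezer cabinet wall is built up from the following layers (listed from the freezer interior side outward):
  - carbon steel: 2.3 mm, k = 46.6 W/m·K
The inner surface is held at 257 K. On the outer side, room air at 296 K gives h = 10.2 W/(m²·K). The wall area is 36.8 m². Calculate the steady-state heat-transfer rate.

Q ≈ 14600 W

Series thermal resistances:
R_carbon steel = L/(kA) = 0.0023/(46.6×36.8) = 1.341×10^-6 K/W
R_outer film = 1/(h_o·A) = 1/(10.2×36.8) = 0.002664 K/W
R_total = 0.002665 K/W
Q = ΔT / R_total = 39 / 0.002665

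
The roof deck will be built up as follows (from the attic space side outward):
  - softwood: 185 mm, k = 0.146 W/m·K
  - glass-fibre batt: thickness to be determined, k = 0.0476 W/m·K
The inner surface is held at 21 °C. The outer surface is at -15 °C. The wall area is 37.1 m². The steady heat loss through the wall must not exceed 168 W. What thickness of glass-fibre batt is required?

Series thermal resistances:
R_softwood = L/(kA) = 0.185/(0.146×37.1) = 0.03415 K/W
Sum of the known resistances R_other = 0.03415 K/W
Required total resistance R_tot = ΔT/Q_allow = 36/168 = 0.2143 K/W
R_glass-fibre batt = R_tot − R_other = 0.1801 K/W
L = R·k·A = 0.1801×0.0476×37.1

L ≈ 318 mm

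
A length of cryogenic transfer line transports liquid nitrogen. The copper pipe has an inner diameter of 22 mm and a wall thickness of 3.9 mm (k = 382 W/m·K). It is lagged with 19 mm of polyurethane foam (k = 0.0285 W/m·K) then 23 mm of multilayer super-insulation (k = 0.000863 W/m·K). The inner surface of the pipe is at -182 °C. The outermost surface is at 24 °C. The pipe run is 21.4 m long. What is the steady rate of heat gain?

Per-layer cylindrical resistances, series-summed:
R_copper pipe wall = ln(14.9/11)/(2π×382×21.4) = 5.908×10^-6 K/W
R_polyurethane foam = ln(33.9/14.9)/(2π×0.0285×21.4) = 0.2145 K/W
R_multilayer super-insulation = ln(56.9/33.9)/(2π×0.000863×21.4) = 4.463 K/W
R_total = 4.678 K/W
Q = ΔT/R_total = 206/4.678

Q ≈ 44 W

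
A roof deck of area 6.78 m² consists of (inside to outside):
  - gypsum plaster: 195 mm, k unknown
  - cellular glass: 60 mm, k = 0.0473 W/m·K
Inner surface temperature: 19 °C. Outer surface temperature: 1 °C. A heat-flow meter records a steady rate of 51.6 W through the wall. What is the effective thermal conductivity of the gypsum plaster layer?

k ≈ 0.178 W/(m·K)

Treating each layer as a thermal resistance in series:
R_cellular glass = L/(kA) = 0.06/(0.0473×6.78) = 0.1871 K/W
Sum of known resistances R_other = 0.1871 K/W
Total R = ΔT/Q = 18/51.6 = 0.3488 K/W
R_gypsum plaster = R_total − R_other = 0.1617 K/W
k = L/(R·A) = 0.195/(0.1617×6.78)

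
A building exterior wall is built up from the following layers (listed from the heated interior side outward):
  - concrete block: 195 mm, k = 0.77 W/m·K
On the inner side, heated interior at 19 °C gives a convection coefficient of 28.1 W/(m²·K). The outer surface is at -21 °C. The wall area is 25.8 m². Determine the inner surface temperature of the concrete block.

Thermal resistances in series:
R_inner film = 1/(h_i·A) = 1/(28.1×25.8) = 0.001379 K/W
R_concrete block = L/(kA) = 0.195/(0.77×25.8) = 0.009816 K/W
R_total = 0.0112 K/W;  Q = ΔT/R_total = 40/0.0112 = 3573 W
T_interface = T_inner − Q·ΣR(inner→interface) = 19 − 3570×0.001379

T ≈ 14.1 °C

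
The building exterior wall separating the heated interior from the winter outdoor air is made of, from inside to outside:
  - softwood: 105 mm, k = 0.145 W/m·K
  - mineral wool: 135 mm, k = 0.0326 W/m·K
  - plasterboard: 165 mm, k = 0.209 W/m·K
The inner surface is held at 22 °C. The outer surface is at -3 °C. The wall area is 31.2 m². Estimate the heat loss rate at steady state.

Model the wall as resistances in series:
R_softwood = L/(kA) = 0.105/(0.145×31.2) = 0.02321 K/W
R_mineral wool = L/(kA) = 0.135/(0.0326×31.2) = 0.1327 K/W
R_plasterboard = L/(kA) = 0.165/(0.209×31.2) = 0.0253 K/W
R_total = 0.1812 K/W
Q = ΔT / R_total = 25 / 0.1812

Q ≈ 138 W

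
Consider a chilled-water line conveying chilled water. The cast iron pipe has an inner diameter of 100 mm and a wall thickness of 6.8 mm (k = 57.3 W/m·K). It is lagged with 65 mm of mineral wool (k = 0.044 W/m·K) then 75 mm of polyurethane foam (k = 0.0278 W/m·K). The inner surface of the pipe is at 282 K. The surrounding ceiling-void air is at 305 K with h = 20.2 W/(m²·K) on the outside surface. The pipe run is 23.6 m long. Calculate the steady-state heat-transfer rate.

Q ≈ 97.9 W

Cylindrical conduction, so R = ln(r₂/r₁)/(2πkL) per layer, in series:
R_cast iron pipe wall = ln(56.8/50)/(2π×57.3×23.6) = 1.501×10^-5 K/W
R_mineral wool = ln(121.8/56.8)/(2π×0.044×23.6) = 0.1169 K/W
R_polyurethane foam = ln(196.8/121.8)/(2π×0.0278×23.6) = 0.1164 K/W
R_outer film = 1/(h_o·2πr_oL) = 1/(20.2×2π×0.1968×23.6) = 0.001696 K/W
R_total = 0.235 K/W
Q = ΔT/R_total = 23/0.235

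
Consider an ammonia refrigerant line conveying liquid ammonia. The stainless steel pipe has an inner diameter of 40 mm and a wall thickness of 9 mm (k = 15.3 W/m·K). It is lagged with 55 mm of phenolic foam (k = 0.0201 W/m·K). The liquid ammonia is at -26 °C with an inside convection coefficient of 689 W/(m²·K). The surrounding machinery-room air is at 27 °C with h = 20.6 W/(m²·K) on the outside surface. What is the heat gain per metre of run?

Treating each annulus and film as a series resistance:
R_inner film = 1/(h_i·2πr₁L) = 1/(689×2π×0.02×1) = 0.01155 K/W
R_stainless steel pipe wall = ln(29/20)/(2π×15.3×1) = 0.003865 K/W
R_phenolic foam = ln(84/29)/(2π×0.0201×1) = 8.421 K/W
R_outer film = 1/(h_o·2πr_oL) = 1/(20.6×2π×0.084×1) = 0.09198 K/W
R_total = 8.529 K/W
Q = ΔT/R_total = 53/8.529

q′ ≈ 6.21 W/m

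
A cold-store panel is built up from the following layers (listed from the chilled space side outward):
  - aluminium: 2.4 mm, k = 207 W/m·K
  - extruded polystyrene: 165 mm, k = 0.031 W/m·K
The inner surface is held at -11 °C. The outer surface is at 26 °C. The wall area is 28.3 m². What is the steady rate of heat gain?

Q ≈ 197 W

Series thermal resistances:
R_aluminium = L/(kA) = 0.0024/(207×28.3) = 4.097×10^-7 K/W
R_extruded polystyrene = L/(kA) = 0.165/(0.031×28.3) = 0.1881 K/W
R_total = 0.1881 K/W
Q = ΔT / R_total = 37 / 0.1881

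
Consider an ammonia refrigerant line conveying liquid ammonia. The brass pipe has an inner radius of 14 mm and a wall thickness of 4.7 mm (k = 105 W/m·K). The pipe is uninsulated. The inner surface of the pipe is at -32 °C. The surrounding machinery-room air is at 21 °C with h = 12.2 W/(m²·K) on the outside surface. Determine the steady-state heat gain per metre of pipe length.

q′ ≈ 75.9 W/m

Radial resistances (cylindrical: R_cond = ln(r_o/r_i)/(2πkL), R_conv = 1/(h·2πrL)):
R_brass pipe wall = ln(18.7/14)/(2π×105×1) = 4.388×10^-4 K/W
R_outer film = 1/(h_o·2πr_oL) = 1/(12.2×2π×0.0187×1) = 0.6976 K/W
R_total = 0.6981 K/W
Q = ΔT/R_total = 53/0.6981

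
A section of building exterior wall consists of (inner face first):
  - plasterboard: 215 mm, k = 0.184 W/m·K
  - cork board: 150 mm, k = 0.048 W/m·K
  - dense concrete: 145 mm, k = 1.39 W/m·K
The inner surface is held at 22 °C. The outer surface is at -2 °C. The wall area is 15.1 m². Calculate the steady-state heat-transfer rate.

Q ≈ 82.4 W

Series thermal resistances:
R_plasterboard = L/(kA) = 0.215/(0.184×15.1) = 0.07738 K/W
R_cork board = L/(kA) = 0.15/(0.048×15.1) = 0.207 K/W
R_dense concrete = L/(kA) = 0.145/(1.39×15.1) = 0.006908 K/W
R_total = 0.2912 K/W
Q = ΔT / R_total = 24 / 0.2912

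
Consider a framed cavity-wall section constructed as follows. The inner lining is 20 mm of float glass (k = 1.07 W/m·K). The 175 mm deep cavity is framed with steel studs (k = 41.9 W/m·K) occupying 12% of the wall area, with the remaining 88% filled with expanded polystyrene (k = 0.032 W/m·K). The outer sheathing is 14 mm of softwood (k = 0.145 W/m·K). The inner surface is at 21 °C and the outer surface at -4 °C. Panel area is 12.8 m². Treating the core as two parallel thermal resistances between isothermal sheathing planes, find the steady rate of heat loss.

Sheathing layers in series; stud and cavity paths in parallel between them.
R_inner = 0.02/(1.07×12.8) = 0.00146 K/W
R_stud  = 0.175/(41.9×0.12×12.8) = 0.002719 K/W
R_cav   = 0.175/(0.032×0.88×12.8) = 0.4855 K/W
1/R_core = 1/R_stud + 1/R_cav → R_core = 0.002704 K/W
R_outer = 0.014/(0.145×12.8) = 0.007543 K/W
R_total = 0.01171 K/W
Q = ΔT/R_total = 25/0.01171

Q ≈ 2140 W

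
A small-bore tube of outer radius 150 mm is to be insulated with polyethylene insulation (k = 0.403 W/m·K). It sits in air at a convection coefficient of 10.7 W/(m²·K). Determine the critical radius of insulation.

For a cylinder r_cr = k/h = 0.403/10.7
r_cr = 37.7 mm; since the bare radius (150 mm) is above r_cr, any added insulation will reduce heat loss.

r_cr ≈ 37.7 mm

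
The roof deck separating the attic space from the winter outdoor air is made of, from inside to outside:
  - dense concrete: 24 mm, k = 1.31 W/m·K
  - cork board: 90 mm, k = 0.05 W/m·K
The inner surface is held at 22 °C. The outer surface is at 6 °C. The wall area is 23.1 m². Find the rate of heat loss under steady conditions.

Model the wall as resistances in series:
R_dense concrete = L/(kA) = 0.024/(1.31×23.1) = 7.931×10^-4 K/W
R_cork board = L/(kA) = 0.09/(0.05×23.1) = 0.07792 K/W
R_total = 0.07872 K/W
Q = ΔT / R_total = 16 / 0.07872

Q ≈ 203 W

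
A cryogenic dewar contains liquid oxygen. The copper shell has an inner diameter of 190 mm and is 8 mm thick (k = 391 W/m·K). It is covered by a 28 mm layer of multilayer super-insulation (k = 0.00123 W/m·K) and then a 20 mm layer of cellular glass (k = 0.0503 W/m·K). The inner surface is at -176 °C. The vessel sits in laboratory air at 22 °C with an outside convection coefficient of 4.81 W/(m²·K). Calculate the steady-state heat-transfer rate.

Radial (spherical) resistances in series:
R_copper shell = (1/0.095 − 1/0.103)/(4π×391) = 1.664×10^-4 K/W
R_multilayer super-insulation = (1/0.103 − 1/0.131)/(4π×0.00123) = 134.3 K/W
R_cellular glass = (1/0.131 − 1/0.151)/(4π×0.0503) = 1.6 K/W
R_outer film = 1/(h·4πr_o²) = 1/(4.81×4π×0.151²) = 0.7256 K/W
R_total = 136.6 K/W
Q = ΔT/R_total = 198/136.6

Q ≈ 1.45 W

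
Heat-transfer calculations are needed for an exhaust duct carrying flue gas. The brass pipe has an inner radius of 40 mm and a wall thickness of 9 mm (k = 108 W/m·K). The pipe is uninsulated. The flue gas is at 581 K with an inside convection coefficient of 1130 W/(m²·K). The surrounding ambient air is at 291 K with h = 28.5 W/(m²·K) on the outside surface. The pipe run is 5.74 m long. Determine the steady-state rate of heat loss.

Radial resistances (cylindrical: R_cond = ln(r_o/r_i)/(2πkL), R_conv = 1/(h·2πrL)):
R_inner film = 1/(h_i·2πr₁L) = 1/(1130×2π×0.04×5.74) = 6.134×10^-4 K/W
R_brass pipe wall = ln(49/40)/(2π×108×5.74) = 5.21×10^-5 K/W
R_outer film = 1/(h_o·2πr_oL) = 1/(28.5×2π×0.049×5.74) = 0.01985 K/W
R_total = 0.02052 K/W
Q = ΔT/R_total = 290/0.02052

Q ≈ 14100 W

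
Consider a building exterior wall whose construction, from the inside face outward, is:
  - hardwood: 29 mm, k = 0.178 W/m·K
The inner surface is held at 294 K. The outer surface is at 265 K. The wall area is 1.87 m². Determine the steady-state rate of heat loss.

Thermal resistances in series:
R_hardwood = L/(kA) = 0.029/(0.178×1.87) = 0.08712 K/W
R_total = 0.08712 K/W
Q = ΔT / R_total = 29 / 0.08712

Q ≈ 333 W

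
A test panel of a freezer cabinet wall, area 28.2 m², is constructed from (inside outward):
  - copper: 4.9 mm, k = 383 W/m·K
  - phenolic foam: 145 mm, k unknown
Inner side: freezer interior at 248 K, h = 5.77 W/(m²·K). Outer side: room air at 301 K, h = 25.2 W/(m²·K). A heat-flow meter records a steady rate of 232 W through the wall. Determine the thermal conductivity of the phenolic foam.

k ≈ 0.0233 W/(m·K)

Using the resistance-network approach (series):
R_inner film = 1/(h_i·A) = 1/(5.77×28.2) = 0.006146 K/W
R_copper = L/(kA) = 0.0049/(383×28.2) = 4.537×10^-7 K/W
R_outer film = 1/(h_o·A) = 1/(25.2×28.2) = 0.001407 K/W
Sum of known resistances R_other = 0.007553 K/W
Total R = ΔT/Q = 53/232 = 0.2284 K/W
R_phenolic foam = R_total − R_other = 0.2209 K/W
k = L/(R·A) = 0.145/(0.2209×28.2)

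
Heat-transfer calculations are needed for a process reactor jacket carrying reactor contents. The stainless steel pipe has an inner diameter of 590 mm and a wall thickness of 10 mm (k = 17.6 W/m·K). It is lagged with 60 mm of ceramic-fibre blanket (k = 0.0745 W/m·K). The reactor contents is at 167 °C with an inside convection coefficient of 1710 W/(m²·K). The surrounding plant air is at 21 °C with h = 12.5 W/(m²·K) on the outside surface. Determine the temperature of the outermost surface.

Radial resistances (cylindrical: R_cond = ln(r_o/r_i)/(2πkL), R_conv = 1/(h·2πrL)):
R_inner film = 1/(h_i·2πr₁L) = 1/(1710×2π×0.295×1) = 3.155×10^-4 K/W
R_stainless steel pipe wall = ln(305/295)/(2π×17.6×1) = 3.015×10^-4 K/W
R_ceramic-fibre blanket = ln(365/305)/(2π×0.0745×1) = 0.3837 K/W
R_outer film = 1/(h_o·2πr_oL) = 1/(12.5×2π×0.365×1) = 0.03488 K/W
R_total = 0.4192 K/W
Q = ΔT/R_total = 146/0.4192
Q = 348 W/m
T_interface = T_inner − Q·ΣR(inner→interface) = 167 − 348×0.3843

T ≈ 33.2 °C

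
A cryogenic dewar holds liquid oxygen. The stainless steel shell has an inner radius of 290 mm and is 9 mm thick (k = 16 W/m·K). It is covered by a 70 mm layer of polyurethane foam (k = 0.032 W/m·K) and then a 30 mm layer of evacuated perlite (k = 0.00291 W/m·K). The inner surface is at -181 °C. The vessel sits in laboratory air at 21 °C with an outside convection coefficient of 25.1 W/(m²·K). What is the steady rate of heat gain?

Q ≈ 28.2 W

Spherical conduction: R = (1/r_in − 1/r_out)/(4πk) per layer; series-sum.
R_stainless steel shell = (1/0.29 − 1/0.299)/(4π×16) = 5.162×10^-4 K/W
R_polyurethane foam = (1/0.299 − 1/0.369)/(4π×0.032) = 1.578 K/W
R_evacuated perlite = (1/0.369 − 1/0.399)/(4π×0.00291) = 5.572 K/W
R_outer film = 1/(h·4πr_o²) = 1/(25.1×4π×0.399²) = 0.01991 K/W
R_total = 7.17 K/W
Q = ΔT/R_total = 202/7.17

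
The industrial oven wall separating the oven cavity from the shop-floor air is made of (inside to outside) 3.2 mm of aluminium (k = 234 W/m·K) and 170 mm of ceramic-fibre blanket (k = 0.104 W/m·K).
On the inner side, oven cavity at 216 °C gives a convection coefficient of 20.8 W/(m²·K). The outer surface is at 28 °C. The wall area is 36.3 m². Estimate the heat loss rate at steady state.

Thermal resistances in series:
R_inner film = 1/(h_i·A) = 1/(20.8×36.3) = 0.001324 K/W
R_aluminium = L/(kA) = 0.0032/(234×36.3) = 3.767×10^-7 K/W
R_ceramic-fibre blanket = L/(kA) = 0.17/(0.104×36.3) = 0.04503 K/W
R_total = 0.04636 K/W
Q = ΔT / R_total = 188 / 0.04636

Q ≈ 4060 W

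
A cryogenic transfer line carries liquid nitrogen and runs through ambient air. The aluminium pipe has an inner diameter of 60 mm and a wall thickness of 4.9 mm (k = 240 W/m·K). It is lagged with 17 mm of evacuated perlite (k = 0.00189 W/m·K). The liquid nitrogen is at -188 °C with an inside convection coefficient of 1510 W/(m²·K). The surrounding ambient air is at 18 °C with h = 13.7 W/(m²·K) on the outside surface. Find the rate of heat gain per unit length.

q′ ≈ 6.12 W/m

Cylindrical conduction, so R = ln(r₂/r₁)/(2πkL) per layer, in series:
R_inner film = 1/(h_i·2πr₁L) = 1/(1510×2π×0.03×1) = 0.003513 K/W
R_aluminium pipe wall = ln(34.9/30)/(2π×240×1) = 1.003×10^-4 K/W
R_evacuated perlite = ln(51.9/34.9)/(2π×0.00189×1) = 33.42 K/W
R_outer film = 1/(h_o·2πr_oL) = 1/(13.7×2π×0.0519×1) = 0.2238 K/W
R_total = 33.64 K/W
Q = ΔT/R_total = 206/33.64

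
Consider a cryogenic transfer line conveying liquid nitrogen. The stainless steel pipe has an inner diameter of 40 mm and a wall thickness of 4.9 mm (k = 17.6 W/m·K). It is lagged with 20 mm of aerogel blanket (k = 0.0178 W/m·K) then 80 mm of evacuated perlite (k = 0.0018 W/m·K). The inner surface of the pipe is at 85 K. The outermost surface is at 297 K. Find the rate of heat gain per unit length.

q′ ≈ 2.21 W/m

For a radial system each layer contributes R = ln(r_out/r_in)/(2πkL); films add R = 1/(hA).
R_stainless steel pipe wall = ln(24.9/20)/(2π×17.6×1) = 0.001982 K/W
R_aerogel blanket = ln(44.9/24.9)/(2π×0.0178×1) = 5.272 K/W
R_evacuated perlite = ln(124.9/44.9)/(2π×0.0018×1) = 90.46 K/W
R_total = 95.73 K/W
Q = ΔT/R_total = 212/95.73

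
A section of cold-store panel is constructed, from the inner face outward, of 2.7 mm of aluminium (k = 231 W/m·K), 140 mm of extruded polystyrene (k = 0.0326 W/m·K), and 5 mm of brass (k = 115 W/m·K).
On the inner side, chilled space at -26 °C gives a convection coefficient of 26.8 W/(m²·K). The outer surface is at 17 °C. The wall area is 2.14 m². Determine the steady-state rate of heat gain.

Q ≈ 21.2 W

Using the resistance-network approach (series):
R_inner film = 1/(h_i·A) = 1/(26.8×2.14) = 0.01744 K/W
R_aluminium = L/(kA) = 0.0027/(231×2.14) = 5.462×10^-6 K/W
R_extruded polystyrene = L/(kA) = 0.14/(0.0326×2.14) = 2.007 K/W
R_brass = L/(kA) = 0.005/(115×2.14) = 2.032×10^-5 K/W
R_total = 2.024 K/W
Q = ΔT / R_total = 43 / 2.024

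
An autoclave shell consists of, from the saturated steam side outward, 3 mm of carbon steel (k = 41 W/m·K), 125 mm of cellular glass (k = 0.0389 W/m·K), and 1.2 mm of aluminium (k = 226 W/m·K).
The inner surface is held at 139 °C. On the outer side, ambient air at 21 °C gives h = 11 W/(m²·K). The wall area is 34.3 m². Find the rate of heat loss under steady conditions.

Using the resistance-network approach (series):
R_carbon steel = L/(kA) = 0.003/(41×34.3) = 2.133×10^-6 K/W
R_cellular glass = L/(kA) = 0.125/(0.0389×34.3) = 0.09368 K/W
R_aluminium = L/(kA) = 0.0012/(226×34.3) = 1.548×10^-7 K/W
R_outer film = 1/(h_o·A) = 1/(11×34.3) = 0.00265 K/W
R_total = 0.09634 K/W
Q = ΔT / R_total = 118 / 0.09634

Q ≈ 1220 W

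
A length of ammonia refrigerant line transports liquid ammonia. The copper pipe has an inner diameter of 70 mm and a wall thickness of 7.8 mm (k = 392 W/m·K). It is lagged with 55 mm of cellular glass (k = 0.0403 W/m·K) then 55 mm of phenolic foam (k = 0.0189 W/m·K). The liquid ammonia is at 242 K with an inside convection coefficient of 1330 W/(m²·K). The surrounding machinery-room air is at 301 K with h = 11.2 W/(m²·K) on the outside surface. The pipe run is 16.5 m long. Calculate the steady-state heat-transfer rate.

Treating each annulus and film as a series resistance:
R_inner film = 1/(h_i·2πr₁L) = 1/(1330×2π×0.035×16.5) = 2.072×10^-4 K/W
R_copper pipe wall = ln(42.8/35)/(2π×392×16.5) = 4.951×10^-6 K/W
R_cellular glass = ln(97.8/42.8)/(2π×0.0403×16.5) = 0.1978 K/W
R_phenolic foam = ln(152.8/97.8)/(2π×0.0189×16.5) = 0.2277 K/W
R_outer film = 1/(h_o·2πr_oL) = 1/(11.2×2π×0.1528×16.5) = 0.005636 K/W
R_total = 0.4314 K/W
Q = ΔT/R_total = 59/0.4314

Q ≈ 137 W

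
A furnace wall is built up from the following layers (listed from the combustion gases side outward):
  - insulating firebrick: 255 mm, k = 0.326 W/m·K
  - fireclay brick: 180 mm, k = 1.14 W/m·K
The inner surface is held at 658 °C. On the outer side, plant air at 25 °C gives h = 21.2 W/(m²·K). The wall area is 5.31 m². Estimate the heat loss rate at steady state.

Series thermal resistances:
R_insulating firebrick = L/(kA) = 0.255/(0.326×5.31) = 0.1473 K/W
R_fireclay brick = L/(kA) = 0.18/(1.14×5.31) = 0.02974 K/W
R_outer film = 1/(h_o·A) = 1/(21.2×5.31) = 0.008883 K/W
R_total = 0.1859 K/W
Q = ΔT / R_total = 633 / 0.1859

Q ≈ 3400 W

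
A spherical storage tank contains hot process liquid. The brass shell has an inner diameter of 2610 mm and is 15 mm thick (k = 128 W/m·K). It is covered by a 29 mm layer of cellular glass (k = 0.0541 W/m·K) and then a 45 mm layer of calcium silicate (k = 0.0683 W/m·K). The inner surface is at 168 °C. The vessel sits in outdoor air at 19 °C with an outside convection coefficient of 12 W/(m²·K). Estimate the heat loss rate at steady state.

For a spherical shell R = (1/r₁ − 1/r₂)/(4πk); film R = 1/(h·4πr²). In series:
R_brass shell = (1/1.305 − 1/1.32)/(4π×128) = 5.414×10^-6 K/W
R_cellular glass = (1/1.32 − 1/1.349)/(4π×0.0541) = 0.02396 K/W
R_calcium silicate = (1/1.349 − 1/1.394)/(4π×0.0683) = 0.02788 K/W
R_outer film = 1/(h·4πr_o²) = 1/(12×4π×1.394²) = 0.003413 K/W
R_total = 0.05525 K/W
Q = ΔT/R_total = 149/0.05525

Q ≈ 2700 W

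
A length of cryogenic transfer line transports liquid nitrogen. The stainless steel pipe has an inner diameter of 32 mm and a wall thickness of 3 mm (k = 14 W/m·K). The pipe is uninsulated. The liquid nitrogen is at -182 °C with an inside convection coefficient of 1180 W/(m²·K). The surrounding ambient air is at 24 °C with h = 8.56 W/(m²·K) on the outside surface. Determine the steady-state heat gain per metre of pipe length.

q′ ≈ 208 W/m

Cylindrical conduction, so R = ln(r₂/r₁)/(2πkL) per layer, in series:
R_inner film = 1/(h_i·2πr₁L) = 1/(1180×2π×0.016×1) = 0.00843 K/W
R_stainless steel pipe wall = ln(19/16)/(2π×14×1) = 0.001954 K/W
R_outer film = 1/(h_o·2πr_oL) = 1/(8.56×2π×0.019×1) = 0.9786 K/W
R_total = 0.989 K/W
Q = ΔT/R_total = 206/0.989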